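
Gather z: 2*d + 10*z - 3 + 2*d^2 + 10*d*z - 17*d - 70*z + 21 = 2*d^2 - 15*d + z*(10*d - 60) + 18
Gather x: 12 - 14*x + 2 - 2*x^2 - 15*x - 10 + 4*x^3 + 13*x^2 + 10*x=4*x^3 + 11*x^2 - 19*x + 4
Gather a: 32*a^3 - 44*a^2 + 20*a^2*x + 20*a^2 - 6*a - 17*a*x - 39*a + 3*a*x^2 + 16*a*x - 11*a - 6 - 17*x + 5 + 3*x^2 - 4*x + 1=32*a^3 + a^2*(20*x - 24) + a*(3*x^2 - x - 56) + 3*x^2 - 21*x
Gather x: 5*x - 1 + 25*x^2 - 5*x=25*x^2 - 1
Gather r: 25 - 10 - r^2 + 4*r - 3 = -r^2 + 4*r + 12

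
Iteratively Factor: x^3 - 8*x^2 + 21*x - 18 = (x - 3)*(x^2 - 5*x + 6) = (x - 3)*(x - 2)*(x - 3)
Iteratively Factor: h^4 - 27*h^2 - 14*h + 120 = (h - 5)*(h^3 + 5*h^2 - 2*h - 24) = (h - 5)*(h + 4)*(h^2 + h - 6) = (h - 5)*(h - 2)*(h + 4)*(h + 3)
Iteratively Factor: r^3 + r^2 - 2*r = (r + 2)*(r^2 - r) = (r - 1)*(r + 2)*(r)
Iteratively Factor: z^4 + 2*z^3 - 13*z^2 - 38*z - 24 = (z - 4)*(z^3 + 6*z^2 + 11*z + 6) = (z - 4)*(z + 1)*(z^2 + 5*z + 6) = (z - 4)*(z + 1)*(z + 3)*(z + 2)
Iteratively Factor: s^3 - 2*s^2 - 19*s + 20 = (s - 5)*(s^2 + 3*s - 4) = (s - 5)*(s + 4)*(s - 1)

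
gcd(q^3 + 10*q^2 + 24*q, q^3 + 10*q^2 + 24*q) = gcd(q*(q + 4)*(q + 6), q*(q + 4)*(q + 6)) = q^3 + 10*q^2 + 24*q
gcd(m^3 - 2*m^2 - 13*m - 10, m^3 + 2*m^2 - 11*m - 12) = m + 1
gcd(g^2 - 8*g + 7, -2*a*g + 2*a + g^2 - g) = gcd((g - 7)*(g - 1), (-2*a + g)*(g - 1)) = g - 1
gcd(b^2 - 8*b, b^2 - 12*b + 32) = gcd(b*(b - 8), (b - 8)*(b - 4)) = b - 8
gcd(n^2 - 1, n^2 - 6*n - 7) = n + 1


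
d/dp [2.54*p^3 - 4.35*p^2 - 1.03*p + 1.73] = 7.62*p^2 - 8.7*p - 1.03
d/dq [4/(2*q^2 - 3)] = -16*q/(2*q^2 - 3)^2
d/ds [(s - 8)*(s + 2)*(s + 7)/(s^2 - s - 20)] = (s^4 - 2*s^3 - 3*s^2 + 184*s + 1048)/(s^4 - 2*s^3 - 39*s^2 + 40*s + 400)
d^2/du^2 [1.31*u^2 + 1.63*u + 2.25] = 2.62000000000000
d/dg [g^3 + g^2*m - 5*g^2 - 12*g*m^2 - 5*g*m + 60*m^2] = 3*g^2 + 2*g*m - 10*g - 12*m^2 - 5*m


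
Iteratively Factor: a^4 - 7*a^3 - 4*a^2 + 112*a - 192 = (a - 3)*(a^3 - 4*a^2 - 16*a + 64) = (a - 4)*(a - 3)*(a^2 - 16) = (a - 4)^2*(a - 3)*(a + 4)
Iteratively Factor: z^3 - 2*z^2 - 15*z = (z + 3)*(z^2 - 5*z) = (z - 5)*(z + 3)*(z)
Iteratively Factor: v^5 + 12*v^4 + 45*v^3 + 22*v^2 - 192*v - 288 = (v + 3)*(v^4 + 9*v^3 + 18*v^2 - 32*v - 96) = (v + 3)^2*(v^3 + 6*v^2 - 32) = (v + 3)^2*(v + 4)*(v^2 + 2*v - 8) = (v + 3)^2*(v + 4)^2*(v - 2)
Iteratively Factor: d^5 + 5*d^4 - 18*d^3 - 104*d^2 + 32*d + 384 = (d + 4)*(d^4 + d^3 - 22*d^2 - 16*d + 96) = (d + 4)^2*(d^3 - 3*d^2 - 10*d + 24) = (d - 4)*(d + 4)^2*(d^2 + d - 6) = (d - 4)*(d - 2)*(d + 4)^2*(d + 3)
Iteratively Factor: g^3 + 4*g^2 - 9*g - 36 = (g + 4)*(g^2 - 9) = (g + 3)*(g + 4)*(g - 3)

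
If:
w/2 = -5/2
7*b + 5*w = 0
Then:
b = 25/7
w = -5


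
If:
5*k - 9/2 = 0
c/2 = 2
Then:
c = 4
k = 9/10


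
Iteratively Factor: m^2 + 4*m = (m)*(m + 4)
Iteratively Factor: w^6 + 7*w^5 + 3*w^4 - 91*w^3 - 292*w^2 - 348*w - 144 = (w + 2)*(w^5 + 5*w^4 - 7*w^3 - 77*w^2 - 138*w - 72) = (w + 2)*(w + 3)*(w^4 + 2*w^3 - 13*w^2 - 38*w - 24) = (w + 2)^2*(w + 3)*(w^3 - 13*w - 12) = (w - 4)*(w + 2)^2*(w + 3)*(w^2 + 4*w + 3) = (w - 4)*(w + 1)*(w + 2)^2*(w + 3)*(w + 3)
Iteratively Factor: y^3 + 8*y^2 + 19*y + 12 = (y + 4)*(y^2 + 4*y + 3) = (y + 1)*(y + 4)*(y + 3)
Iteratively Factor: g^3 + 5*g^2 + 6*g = (g)*(g^2 + 5*g + 6) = g*(g + 2)*(g + 3)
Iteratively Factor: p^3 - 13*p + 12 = (p - 1)*(p^2 + p - 12) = (p - 1)*(p + 4)*(p - 3)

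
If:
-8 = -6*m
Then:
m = 4/3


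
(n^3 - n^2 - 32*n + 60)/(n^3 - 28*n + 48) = (n - 5)/(n - 4)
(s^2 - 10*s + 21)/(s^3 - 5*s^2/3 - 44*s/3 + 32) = 3*(s - 7)/(3*s^2 + 4*s - 32)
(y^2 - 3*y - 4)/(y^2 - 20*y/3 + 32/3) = 3*(y + 1)/(3*y - 8)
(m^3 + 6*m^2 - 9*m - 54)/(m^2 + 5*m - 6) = (m^2 - 9)/(m - 1)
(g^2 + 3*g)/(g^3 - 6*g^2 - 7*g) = (g + 3)/(g^2 - 6*g - 7)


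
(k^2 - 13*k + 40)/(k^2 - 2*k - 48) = (k - 5)/(k + 6)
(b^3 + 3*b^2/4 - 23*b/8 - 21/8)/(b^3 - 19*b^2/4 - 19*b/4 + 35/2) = (2*b^2 + 5*b + 3)/(2*(b^2 - 3*b - 10))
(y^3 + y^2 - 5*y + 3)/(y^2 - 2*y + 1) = y + 3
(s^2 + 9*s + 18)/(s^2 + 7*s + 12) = (s + 6)/(s + 4)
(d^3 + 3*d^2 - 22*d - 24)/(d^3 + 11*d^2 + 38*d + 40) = (d^3 + 3*d^2 - 22*d - 24)/(d^3 + 11*d^2 + 38*d + 40)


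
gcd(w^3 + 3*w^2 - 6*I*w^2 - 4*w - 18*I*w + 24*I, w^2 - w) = w - 1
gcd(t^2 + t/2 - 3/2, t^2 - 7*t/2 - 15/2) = t + 3/2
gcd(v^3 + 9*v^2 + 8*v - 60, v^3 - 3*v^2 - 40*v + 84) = v^2 + 4*v - 12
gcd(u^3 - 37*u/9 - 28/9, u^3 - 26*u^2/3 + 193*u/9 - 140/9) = u - 7/3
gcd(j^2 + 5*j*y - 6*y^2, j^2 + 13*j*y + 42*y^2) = j + 6*y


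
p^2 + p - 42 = (p - 6)*(p + 7)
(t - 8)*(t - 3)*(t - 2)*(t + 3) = t^4 - 10*t^3 + 7*t^2 + 90*t - 144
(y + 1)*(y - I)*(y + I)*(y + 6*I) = y^4 + y^3 + 6*I*y^3 + y^2 + 6*I*y^2 + y + 6*I*y + 6*I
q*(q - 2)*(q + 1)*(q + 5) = q^4 + 4*q^3 - 7*q^2 - 10*q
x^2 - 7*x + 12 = (x - 4)*(x - 3)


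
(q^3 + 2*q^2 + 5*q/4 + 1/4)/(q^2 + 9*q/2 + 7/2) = (4*q^2 + 4*q + 1)/(2*(2*q + 7))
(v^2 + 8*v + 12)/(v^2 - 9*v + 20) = (v^2 + 8*v + 12)/(v^2 - 9*v + 20)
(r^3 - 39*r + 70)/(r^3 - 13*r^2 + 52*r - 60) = (r + 7)/(r - 6)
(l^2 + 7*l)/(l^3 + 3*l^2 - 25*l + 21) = l/(l^2 - 4*l + 3)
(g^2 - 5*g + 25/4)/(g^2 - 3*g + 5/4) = (2*g - 5)/(2*g - 1)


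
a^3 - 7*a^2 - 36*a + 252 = (a - 7)*(a - 6)*(a + 6)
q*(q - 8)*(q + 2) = q^3 - 6*q^2 - 16*q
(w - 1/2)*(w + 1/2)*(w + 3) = w^3 + 3*w^2 - w/4 - 3/4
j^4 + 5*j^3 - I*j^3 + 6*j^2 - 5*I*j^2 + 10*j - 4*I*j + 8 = (j + 1)*(j + 4)*(j - 2*I)*(j + I)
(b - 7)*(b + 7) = b^2 - 49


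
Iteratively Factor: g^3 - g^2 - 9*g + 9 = (g - 1)*(g^2 - 9) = (g - 1)*(g + 3)*(g - 3)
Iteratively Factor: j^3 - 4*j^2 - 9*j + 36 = (j - 3)*(j^2 - j - 12) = (j - 4)*(j - 3)*(j + 3)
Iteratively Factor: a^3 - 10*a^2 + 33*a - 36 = (a - 3)*(a^2 - 7*a + 12) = (a - 3)^2*(a - 4)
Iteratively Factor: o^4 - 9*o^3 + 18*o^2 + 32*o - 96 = (o - 4)*(o^3 - 5*o^2 - 2*o + 24) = (o - 4)^2*(o^2 - o - 6) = (o - 4)^2*(o - 3)*(o + 2)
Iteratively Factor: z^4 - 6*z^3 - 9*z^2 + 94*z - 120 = (z - 3)*(z^3 - 3*z^2 - 18*z + 40) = (z - 3)*(z - 2)*(z^2 - z - 20) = (z - 3)*(z - 2)*(z + 4)*(z - 5)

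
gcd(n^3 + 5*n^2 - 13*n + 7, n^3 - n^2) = n - 1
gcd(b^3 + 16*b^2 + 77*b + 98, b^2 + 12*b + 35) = b + 7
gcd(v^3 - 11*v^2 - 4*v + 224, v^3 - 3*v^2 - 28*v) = v^2 - 3*v - 28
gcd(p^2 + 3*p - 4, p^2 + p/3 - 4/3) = p - 1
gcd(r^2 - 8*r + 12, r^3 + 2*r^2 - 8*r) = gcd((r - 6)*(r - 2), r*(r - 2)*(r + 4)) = r - 2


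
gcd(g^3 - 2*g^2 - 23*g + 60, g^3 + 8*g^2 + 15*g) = g + 5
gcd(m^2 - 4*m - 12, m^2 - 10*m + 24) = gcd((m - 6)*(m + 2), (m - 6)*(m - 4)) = m - 6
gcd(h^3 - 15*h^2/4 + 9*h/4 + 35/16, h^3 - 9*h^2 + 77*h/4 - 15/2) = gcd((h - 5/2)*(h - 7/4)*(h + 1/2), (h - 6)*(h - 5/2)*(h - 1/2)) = h - 5/2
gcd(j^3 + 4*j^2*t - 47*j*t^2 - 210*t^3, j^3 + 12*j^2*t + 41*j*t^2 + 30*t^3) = j^2 + 11*j*t + 30*t^2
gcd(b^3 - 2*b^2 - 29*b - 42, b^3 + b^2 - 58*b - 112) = b + 2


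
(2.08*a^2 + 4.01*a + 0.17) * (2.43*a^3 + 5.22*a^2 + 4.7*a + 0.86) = 5.0544*a^5 + 20.6019*a^4 + 31.1213*a^3 + 21.5232*a^2 + 4.2476*a + 0.1462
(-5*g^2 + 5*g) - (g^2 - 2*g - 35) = -6*g^2 + 7*g + 35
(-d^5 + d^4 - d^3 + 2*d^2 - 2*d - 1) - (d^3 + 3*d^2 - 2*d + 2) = -d^5 + d^4 - 2*d^3 - d^2 - 3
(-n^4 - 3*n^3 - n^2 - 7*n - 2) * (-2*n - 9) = 2*n^5 + 15*n^4 + 29*n^3 + 23*n^2 + 67*n + 18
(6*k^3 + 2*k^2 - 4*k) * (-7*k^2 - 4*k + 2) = -42*k^5 - 38*k^4 + 32*k^3 + 20*k^2 - 8*k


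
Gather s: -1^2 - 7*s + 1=-7*s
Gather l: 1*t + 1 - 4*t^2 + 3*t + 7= -4*t^2 + 4*t + 8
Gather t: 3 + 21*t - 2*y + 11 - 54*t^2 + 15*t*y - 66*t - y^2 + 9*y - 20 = -54*t^2 + t*(15*y - 45) - y^2 + 7*y - 6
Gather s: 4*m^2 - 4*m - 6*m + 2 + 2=4*m^2 - 10*m + 4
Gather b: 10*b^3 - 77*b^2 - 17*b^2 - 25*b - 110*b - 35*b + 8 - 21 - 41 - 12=10*b^3 - 94*b^2 - 170*b - 66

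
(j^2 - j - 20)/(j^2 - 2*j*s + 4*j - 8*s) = (5 - j)/(-j + 2*s)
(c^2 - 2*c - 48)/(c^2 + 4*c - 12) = (c - 8)/(c - 2)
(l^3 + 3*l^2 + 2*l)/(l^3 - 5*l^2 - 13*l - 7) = l*(l + 2)/(l^2 - 6*l - 7)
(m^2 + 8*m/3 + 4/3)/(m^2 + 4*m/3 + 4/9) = 3*(m + 2)/(3*m + 2)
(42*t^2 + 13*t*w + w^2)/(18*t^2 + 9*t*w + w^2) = (7*t + w)/(3*t + w)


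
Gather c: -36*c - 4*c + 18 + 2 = 20 - 40*c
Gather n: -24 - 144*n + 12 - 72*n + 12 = -216*n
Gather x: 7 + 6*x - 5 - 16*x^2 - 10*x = -16*x^2 - 4*x + 2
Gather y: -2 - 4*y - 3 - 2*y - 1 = -6*y - 6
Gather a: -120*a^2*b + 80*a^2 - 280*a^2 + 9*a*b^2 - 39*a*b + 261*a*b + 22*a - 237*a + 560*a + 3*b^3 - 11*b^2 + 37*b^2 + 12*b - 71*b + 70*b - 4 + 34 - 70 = a^2*(-120*b - 200) + a*(9*b^2 + 222*b + 345) + 3*b^3 + 26*b^2 + 11*b - 40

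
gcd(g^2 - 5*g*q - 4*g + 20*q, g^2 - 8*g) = 1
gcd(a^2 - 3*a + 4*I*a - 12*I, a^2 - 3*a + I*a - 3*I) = a - 3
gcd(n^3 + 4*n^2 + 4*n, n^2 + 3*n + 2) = n + 2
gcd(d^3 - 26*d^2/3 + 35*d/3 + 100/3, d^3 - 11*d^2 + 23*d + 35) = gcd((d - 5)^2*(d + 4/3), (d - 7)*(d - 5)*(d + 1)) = d - 5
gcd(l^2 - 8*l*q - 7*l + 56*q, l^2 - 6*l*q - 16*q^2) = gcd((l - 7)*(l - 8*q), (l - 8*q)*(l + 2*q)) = -l + 8*q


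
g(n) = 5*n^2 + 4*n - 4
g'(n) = 10*n + 4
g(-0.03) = -4.12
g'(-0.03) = 3.70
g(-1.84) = 5.57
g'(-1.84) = -14.40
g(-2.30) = 13.25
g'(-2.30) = -19.00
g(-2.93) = 27.20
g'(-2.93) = -25.30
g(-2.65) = 20.51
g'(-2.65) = -22.50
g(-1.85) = 5.71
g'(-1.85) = -14.50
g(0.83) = 2.76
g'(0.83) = 12.30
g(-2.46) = 16.42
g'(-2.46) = -20.60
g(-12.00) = 668.00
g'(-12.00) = -116.00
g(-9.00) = 365.00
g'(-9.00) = -86.00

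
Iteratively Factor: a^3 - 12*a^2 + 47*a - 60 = (a - 4)*(a^2 - 8*a + 15) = (a - 4)*(a - 3)*(a - 5)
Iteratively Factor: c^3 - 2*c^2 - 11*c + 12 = (c + 3)*(c^2 - 5*c + 4) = (c - 1)*(c + 3)*(c - 4)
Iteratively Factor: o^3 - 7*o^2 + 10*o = (o)*(o^2 - 7*o + 10) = o*(o - 5)*(o - 2)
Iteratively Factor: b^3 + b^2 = (b + 1)*(b^2) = b*(b + 1)*(b)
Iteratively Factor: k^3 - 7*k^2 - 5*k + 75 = (k + 3)*(k^2 - 10*k + 25) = (k - 5)*(k + 3)*(k - 5)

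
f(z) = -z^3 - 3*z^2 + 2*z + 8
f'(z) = -3*z^2 - 6*z + 2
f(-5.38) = 66.13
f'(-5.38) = -52.55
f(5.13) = -195.70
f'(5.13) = -107.73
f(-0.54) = 6.20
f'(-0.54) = 4.37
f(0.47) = 8.17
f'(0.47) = -1.48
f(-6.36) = 131.19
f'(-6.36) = -81.19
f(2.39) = -18.01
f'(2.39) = -29.48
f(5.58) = -247.99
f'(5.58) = -124.89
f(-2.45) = -0.20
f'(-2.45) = -1.31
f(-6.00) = 104.00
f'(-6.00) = -70.00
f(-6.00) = 104.00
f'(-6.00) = -70.00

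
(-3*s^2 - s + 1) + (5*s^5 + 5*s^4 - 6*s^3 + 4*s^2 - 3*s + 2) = 5*s^5 + 5*s^4 - 6*s^3 + s^2 - 4*s + 3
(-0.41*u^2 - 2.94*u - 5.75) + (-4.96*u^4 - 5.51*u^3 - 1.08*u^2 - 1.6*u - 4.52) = -4.96*u^4 - 5.51*u^3 - 1.49*u^2 - 4.54*u - 10.27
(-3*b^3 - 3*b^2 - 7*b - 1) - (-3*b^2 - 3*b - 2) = -3*b^3 - 4*b + 1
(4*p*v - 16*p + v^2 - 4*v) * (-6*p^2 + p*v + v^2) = -24*p^3*v + 96*p^3 - 2*p^2*v^2 + 8*p^2*v + 5*p*v^3 - 20*p*v^2 + v^4 - 4*v^3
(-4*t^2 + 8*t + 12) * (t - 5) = -4*t^3 + 28*t^2 - 28*t - 60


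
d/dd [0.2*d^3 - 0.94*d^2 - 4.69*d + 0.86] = 0.6*d^2 - 1.88*d - 4.69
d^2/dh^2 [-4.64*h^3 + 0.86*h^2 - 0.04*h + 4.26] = 1.72 - 27.84*h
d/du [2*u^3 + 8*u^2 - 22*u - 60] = 6*u^2 + 16*u - 22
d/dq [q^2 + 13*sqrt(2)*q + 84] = 2*q + 13*sqrt(2)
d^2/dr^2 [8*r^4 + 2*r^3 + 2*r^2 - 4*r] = 96*r^2 + 12*r + 4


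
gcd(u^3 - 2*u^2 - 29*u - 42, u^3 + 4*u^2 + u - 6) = u^2 + 5*u + 6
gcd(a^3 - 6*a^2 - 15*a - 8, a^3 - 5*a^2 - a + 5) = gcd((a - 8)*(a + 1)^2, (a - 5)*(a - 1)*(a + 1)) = a + 1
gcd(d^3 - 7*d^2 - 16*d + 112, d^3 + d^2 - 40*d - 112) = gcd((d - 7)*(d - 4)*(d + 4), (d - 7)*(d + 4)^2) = d^2 - 3*d - 28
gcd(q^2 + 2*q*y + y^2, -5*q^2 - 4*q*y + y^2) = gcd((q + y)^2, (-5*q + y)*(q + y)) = q + y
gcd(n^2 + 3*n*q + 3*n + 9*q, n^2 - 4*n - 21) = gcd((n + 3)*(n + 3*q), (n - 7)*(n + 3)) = n + 3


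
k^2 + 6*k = k*(k + 6)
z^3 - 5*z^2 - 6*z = z*(z - 6)*(z + 1)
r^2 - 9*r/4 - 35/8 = (r - 7/2)*(r + 5/4)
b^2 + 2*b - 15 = (b - 3)*(b + 5)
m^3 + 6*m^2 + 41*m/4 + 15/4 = (m + 1/2)*(m + 5/2)*(m + 3)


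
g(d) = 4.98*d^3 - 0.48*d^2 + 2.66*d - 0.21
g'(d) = 14.94*d^2 - 0.96*d + 2.66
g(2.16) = 53.48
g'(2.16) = 70.29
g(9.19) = 3848.93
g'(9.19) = 1255.61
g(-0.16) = -0.67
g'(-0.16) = 3.20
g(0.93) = 5.85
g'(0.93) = 14.69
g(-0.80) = -5.19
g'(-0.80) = 12.99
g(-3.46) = -221.44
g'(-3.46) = 184.84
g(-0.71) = -4.12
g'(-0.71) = 10.87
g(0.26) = 0.54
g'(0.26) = 3.42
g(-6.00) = -1109.13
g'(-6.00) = 546.26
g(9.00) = 3615.27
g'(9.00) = 1204.16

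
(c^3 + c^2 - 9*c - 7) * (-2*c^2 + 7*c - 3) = -2*c^5 + 5*c^4 + 22*c^3 - 52*c^2 - 22*c + 21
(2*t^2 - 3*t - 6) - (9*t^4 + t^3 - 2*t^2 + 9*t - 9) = -9*t^4 - t^3 + 4*t^2 - 12*t + 3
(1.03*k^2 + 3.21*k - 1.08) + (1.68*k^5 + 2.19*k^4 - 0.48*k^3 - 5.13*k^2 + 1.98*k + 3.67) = 1.68*k^5 + 2.19*k^4 - 0.48*k^3 - 4.1*k^2 + 5.19*k + 2.59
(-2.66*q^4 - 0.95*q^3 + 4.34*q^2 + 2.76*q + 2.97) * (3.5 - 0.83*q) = 2.2078*q^5 - 8.5215*q^4 - 6.9272*q^3 + 12.8992*q^2 + 7.1949*q + 10.395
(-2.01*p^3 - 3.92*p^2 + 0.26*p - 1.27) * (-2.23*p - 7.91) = 4.4823*p^4 + 24.6407*p^3 + 30.4274*p^2 + 0.7755*p + 10.0457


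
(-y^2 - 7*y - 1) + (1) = -y^2 - 7*y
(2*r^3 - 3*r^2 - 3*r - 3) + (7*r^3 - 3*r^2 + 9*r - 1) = 9*r^3 - 6*r^2 + 6*r - 4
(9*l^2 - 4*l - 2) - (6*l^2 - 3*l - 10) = 3*l^2 - l + 8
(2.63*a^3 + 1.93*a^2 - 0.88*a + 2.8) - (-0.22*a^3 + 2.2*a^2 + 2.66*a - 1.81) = 2.85*a^3 - 0.27*a^2 - 3.54*a + 4.61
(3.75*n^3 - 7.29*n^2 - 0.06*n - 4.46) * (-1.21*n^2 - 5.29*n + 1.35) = -4.5375*n^5 - 11.0166*n^4 + 43.6992*n^3 - 4.1275*n^2 + 23.5124*n - 6.021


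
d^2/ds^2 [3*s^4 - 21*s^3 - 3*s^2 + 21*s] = 36*s^2 - 126*s - 6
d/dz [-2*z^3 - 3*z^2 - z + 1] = -6*z^2 - 6*z - 1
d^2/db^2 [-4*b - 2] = 0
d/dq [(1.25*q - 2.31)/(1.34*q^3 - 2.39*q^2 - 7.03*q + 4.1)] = (-3.35*q^3 + 12.2737*q^2 - 11.0418*q - 11.1143)/(1.7956*q^6 - 6.4052*q^5 - 13.1283*q^4 + 44.5914*q^3 + 29.8229*q^2 - 57.646*q + 16.81)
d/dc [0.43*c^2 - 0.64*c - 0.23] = 0.86*c - 0.64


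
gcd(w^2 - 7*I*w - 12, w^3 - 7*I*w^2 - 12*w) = w^2 - 7*I*w - 12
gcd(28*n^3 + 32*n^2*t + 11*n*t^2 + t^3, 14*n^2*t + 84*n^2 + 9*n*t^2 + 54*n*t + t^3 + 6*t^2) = 14*n^2 + 9*n*t + t^2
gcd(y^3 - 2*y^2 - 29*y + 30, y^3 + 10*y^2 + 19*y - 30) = y^2 + 4*y - 5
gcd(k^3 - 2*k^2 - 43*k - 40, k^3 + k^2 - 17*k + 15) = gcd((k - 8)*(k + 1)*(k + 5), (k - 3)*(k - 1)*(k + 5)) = k + 5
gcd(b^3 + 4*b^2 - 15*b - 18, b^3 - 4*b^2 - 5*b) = b + 1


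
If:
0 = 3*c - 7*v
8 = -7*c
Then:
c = -8/7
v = -24/49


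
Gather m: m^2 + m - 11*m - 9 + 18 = m^2 - 10*m + 9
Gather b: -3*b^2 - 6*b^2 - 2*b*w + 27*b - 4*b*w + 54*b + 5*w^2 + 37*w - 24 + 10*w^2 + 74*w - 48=-9*b^2 + b*(81 - 6*w) + 15*w^2 + 111*w - 72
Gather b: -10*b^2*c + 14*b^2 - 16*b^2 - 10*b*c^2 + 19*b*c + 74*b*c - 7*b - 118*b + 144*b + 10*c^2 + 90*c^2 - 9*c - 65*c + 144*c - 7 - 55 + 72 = b^2*(-10*c - 2) + b*(-10*c^2 + 93*c + 19) + 100*c^2 + 70*c + 10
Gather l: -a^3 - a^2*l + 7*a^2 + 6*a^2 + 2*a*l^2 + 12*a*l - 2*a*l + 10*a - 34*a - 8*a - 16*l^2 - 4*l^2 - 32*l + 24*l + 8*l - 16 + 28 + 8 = -a^3 + 13*a^2 - 32*a + l^2*(2*a - 20) + l*(-a^2 + 10*a) + 20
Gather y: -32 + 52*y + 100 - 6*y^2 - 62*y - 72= -6*y^2 - 10*y - 4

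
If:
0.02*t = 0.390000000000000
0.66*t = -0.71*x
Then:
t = 19.50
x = -18.13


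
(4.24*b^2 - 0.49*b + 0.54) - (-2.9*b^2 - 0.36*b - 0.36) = 7.14*b^2 - 0.13*b + 0.9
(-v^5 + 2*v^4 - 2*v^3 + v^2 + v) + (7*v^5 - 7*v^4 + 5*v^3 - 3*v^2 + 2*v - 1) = 6*v^5 - 5*v^4 + 3*v^3 - 2*v^2 + 3*v - 1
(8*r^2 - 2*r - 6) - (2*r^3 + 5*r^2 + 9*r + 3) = -2*r^3 + 3*r^2 - 11*r - 9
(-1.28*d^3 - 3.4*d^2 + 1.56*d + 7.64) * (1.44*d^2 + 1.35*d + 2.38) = -1.8432*d^5 - 6.624*d^4 - 5.39*d^3 + 5.0156*d^2 + 14.0268*d + 18.1832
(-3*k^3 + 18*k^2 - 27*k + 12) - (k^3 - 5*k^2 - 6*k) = -4*k^3 + 23*k^2 - 21*k + 12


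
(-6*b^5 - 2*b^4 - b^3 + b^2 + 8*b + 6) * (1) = -6*b^5 - 2*b^4 - b^3 + b^2 + 8*b + 6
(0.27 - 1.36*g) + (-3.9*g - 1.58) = -5.26*g - 1.31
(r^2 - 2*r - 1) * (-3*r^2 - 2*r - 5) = -3*r^4 + 4*r^3 + 2*r^2 + 12*r + 5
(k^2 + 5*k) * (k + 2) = k^3 + 7*k^2 + 10*k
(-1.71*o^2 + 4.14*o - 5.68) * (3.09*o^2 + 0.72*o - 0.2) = -5.2839*o^4 + 11.5614*o^3 - 14.2284*o^2 - 4.9176*o + 1.136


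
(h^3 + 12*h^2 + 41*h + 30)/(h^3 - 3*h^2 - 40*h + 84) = (h^2 + 6*h + 5)/(h^2 - 9*h + 14)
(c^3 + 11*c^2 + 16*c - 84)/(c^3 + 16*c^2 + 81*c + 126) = (c - 2)/(c + 3)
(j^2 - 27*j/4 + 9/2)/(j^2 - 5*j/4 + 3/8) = 2*(j - 6)/(2*j - 1)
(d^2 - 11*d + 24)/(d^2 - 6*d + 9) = (d - 8)/(d - 3)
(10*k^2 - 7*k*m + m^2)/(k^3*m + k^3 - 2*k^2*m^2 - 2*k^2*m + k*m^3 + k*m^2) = (10*k^2 - 7*k*m + m^2)/(k*(k^2*m + k^2 - 2*k*m^2 - 2*k*m + m^3 + m^2))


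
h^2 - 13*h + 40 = (h - 8)*(h - 5)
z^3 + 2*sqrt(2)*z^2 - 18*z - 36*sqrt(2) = (z - 3*sqrt(2))*(z + 2*sqrt(2))*(z + 3*sqrt(2))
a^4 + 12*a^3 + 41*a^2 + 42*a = a*(a + 2)*(a + 3)*(a + 7)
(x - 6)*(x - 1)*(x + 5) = x^3 - 2*x^2 - 29*x + 30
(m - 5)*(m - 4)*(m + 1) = m^3 - 8*m^2 + 11*m + 20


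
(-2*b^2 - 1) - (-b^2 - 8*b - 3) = -b^2 + 8*b + 2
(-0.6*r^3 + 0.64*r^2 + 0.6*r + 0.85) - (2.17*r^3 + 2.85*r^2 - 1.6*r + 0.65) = -2.77*r^3 - 2.21*r^2 + 2.2*r + 0.2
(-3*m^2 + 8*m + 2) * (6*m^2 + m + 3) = -18*m^4 + 45*m^3 + 11*m^2 + 26*m + 6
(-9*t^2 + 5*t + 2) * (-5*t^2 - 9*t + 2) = 45*t^4 + 56*t^3 - 73*t^2 - 8*t + 4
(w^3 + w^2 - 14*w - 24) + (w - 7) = w^3 + w^2 - 13*w - 31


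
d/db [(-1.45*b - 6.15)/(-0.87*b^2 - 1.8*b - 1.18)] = (1.2615*b^2 + 2.61*b - (1.45*b + 6.15)*(1.74*b + 1.8) + 1.711)/(0.87*b^2 + 1.8*b + 1.18)^2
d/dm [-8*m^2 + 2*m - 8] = 2 - 16*m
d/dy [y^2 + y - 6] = 2*y + 1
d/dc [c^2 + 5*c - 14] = 2*c + 5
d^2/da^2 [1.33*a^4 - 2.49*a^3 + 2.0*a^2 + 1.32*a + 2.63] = 15.96*a^2 - 14.94*a + 4.0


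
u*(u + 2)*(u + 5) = u^3 + 7*u^2 + 10*u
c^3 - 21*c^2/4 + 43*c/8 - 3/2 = (c - 4)*(c - 3/4)*(c - 1/2)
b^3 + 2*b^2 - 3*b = b*(b - 1)*(b + 3)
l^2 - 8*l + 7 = (l - 7)*(l - 1)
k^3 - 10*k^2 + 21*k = k*(k - 7)*(k - 3)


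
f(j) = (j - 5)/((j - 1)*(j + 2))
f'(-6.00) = -0.12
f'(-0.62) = -0.72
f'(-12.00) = -0.02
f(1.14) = -8.78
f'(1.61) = 3.40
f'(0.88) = 92.31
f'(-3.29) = -1.33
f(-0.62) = 2.51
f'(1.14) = 67.79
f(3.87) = -0.07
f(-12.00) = -0.13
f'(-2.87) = -2.99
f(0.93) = 19.84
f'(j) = -(j - 5)/((j - 1)*(j + 2)^2) - (j - 5)/((j - 1)^2*(j + 2)) + 1/((j - 1)*(j + 2)) = (-j^2 + 10*j + 3)/(j^4 + 2*j^3 - 3*j^2 - 4*j + 4)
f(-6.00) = -0.39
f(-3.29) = -1.50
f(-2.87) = -2.34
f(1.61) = -1.54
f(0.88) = 11.92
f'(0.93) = 271.84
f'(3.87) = 0.09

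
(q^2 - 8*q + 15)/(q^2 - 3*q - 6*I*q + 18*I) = (q - 5)/(q - 6*I)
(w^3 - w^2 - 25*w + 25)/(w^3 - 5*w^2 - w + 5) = (w + 5)/(w + 1)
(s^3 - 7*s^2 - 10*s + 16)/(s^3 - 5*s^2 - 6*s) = (-s^3 + 7*s^2 + 10*s - 16)/(s*(-s^2 + 5*s + 6))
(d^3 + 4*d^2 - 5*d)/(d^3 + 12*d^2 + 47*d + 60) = d*(d - 1)/(d^2 + 7*d + 12)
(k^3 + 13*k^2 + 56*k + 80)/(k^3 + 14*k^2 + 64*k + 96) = (k + 5)/(k + 6)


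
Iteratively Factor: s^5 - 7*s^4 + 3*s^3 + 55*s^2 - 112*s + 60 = (s - 5)*(s^4 - 2*s^3 - 7*s^2 + 20*s - 12) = (s - 5)*(s - 1)*(s^3 - s^2 - 8*s + 12) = (s - 5)*(s - 2)*(s - 1)*(s^2 + s - 6) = (s - 5)*(s - 2)*(s - 1)*(s + 3)*(s - 2)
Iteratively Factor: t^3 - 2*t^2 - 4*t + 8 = (t - 2)*(t^2 - 4) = (t - 2)^2*(t + 2)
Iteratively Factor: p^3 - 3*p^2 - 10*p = (p + 2)*(p^2 - 5*p) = (p - 5)*(p + 2)*(p)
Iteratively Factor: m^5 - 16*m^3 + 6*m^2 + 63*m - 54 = (m + 3)*(m^4 - 3*m^3 - 7*m^2 + 27*m - 18) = (m + 3)^2*(m^3 - 6*m^2 + 11*m - 6) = (m - 1)*(m + 3)^2*(m^2 - 5*m + 6) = (m - 3)*(m - 1)*(m + 3)^2*(m - 2)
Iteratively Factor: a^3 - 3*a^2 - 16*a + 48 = (a - 3)*(a^2 - 16) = (a - 3)*(a + 4)*(a - 4)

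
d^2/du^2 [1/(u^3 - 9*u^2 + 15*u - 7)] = 12*(u^2 - 10*u + 27)/(u^7 - 25*u^6 + 237*u^5 - 1061*u^4 + 2339*u^3 - 2667*u^2 + 1519*u - 343)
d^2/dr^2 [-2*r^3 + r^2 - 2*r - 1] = 2 - 12*r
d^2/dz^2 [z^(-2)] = 6/z^4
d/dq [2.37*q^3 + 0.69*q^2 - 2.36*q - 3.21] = 7.11*q^2 + 1.38*q - 2.36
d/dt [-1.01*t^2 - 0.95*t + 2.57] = -2.02*t - 0.95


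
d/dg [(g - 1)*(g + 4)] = 2*g + 3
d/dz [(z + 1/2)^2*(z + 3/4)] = (z + 1/2)*(3*z + 2)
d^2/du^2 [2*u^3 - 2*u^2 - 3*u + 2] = 12*u - 4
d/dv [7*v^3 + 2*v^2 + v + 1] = 21*v^2 + 4*v + 1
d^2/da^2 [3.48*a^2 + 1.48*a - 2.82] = 6.96000000000000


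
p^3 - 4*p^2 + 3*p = p*(p - 3)*(p - 1)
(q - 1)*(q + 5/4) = q^2 + q/4 - 5/4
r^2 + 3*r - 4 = (r - 1)*(r + 4)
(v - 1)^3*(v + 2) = v^4 - v^3 - 3*v^2 + 5*v - 2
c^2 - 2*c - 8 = (c - 4)*(c + 2)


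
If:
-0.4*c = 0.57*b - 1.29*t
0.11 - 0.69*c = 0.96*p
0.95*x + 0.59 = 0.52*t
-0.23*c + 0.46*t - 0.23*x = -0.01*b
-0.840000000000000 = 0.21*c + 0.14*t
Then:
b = -2.98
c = -2.59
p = 1.97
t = -2.12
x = -1.78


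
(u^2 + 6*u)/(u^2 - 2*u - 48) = u/(u - 8)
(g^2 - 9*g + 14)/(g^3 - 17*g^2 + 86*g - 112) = 1/(g - 8)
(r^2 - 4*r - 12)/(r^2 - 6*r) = (r + 2)/r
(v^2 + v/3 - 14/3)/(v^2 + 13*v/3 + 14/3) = (v - 2)/(v + 2)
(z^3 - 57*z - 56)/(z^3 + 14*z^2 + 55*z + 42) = (z - 8)/(z + 6)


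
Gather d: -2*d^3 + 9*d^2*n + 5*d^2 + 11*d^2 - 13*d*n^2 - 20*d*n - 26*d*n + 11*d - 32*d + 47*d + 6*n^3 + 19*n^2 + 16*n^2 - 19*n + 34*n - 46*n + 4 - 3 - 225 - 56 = -2*d^3 + d^2*(9*n + 16) + d*(-13*n^2 - 46*n + 26) + 6*n^3 + 35*n^2 - 31*n - 280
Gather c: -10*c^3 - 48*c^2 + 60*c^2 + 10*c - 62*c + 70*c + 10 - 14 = -10*c^3 + 12*c^2 + 18*c - 4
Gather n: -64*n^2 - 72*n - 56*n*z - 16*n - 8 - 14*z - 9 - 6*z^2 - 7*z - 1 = -64*n^2 + n*(-56*z - 88) - 6*z^2 - 21*z - 18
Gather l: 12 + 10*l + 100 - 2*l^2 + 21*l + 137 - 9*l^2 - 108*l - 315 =-11*l^2 - 77*l - 66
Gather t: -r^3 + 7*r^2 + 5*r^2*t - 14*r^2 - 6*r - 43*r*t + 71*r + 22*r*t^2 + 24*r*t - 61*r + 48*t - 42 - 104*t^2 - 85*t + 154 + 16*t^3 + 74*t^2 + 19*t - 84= -r^3 - 7*r^2 + 4*r + 16*t^3 + t^2*(22*r - 30) + t*(5*r^2 - 19*r - 18) + 28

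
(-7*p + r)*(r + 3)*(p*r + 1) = -7*p^2*r^2 - 21*p^2*r + p*r^3 + 3*p*r^2 - 7*p*r - 21*p + r^2 + 3*r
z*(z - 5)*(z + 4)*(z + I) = z^4 - z^3 + I*z^3 - 20*z^2 - I*z^2 - 20*I*z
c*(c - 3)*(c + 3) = c^3 - 9*c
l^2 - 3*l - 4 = (l - 4)*(l + 1)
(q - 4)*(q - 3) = q^2 - 7*q + 12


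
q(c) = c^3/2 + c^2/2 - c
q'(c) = 3*c^2/2 + c - 1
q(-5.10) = -48.22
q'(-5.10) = 32.92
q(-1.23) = 1.06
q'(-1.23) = 0.04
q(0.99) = -0.01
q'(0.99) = 1.46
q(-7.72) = -192.53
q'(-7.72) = 80.68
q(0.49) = -0.31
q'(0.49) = -0.15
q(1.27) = 0.56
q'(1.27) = 2.69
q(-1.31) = 1.04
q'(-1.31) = 0.26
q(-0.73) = 0.80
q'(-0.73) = -0.93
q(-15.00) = -1560.00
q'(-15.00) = 321.50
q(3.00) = 15.00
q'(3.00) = 15.50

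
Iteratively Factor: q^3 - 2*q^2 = (q)*(q^2 - 2*q) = q*(q - 2)*(q)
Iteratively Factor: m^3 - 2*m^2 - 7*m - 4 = (m + 1)*(m^2 - 3*m - 4) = (m - 4)*(m + 1)*(m + 1)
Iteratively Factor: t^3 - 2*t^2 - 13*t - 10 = (t + 1)*(t^2 - 3*t - 10) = (t - 5)*(t + 1)*(t + 2)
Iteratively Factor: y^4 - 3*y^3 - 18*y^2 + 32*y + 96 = (y + 3)*(y^3 - 6*y^2 + 32) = (y + 2)*(y + 3)*(y^2 - 8*y + 16) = (y - 4)*(y + 2)*(y + 3)*(y - 4)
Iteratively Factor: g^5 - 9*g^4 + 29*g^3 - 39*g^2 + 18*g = (g)*(g^4 - 9*g^3 + 29*g^2 - 39*g + 18) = g*(g - 3)*(g^3 - 6*g^2 + 11*g - 6) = g*(g - 3)*(g - 2)*(g^2 - 4*g + 3) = g*(g - 3)^2*(g - 2)*(g - 1)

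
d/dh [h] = 1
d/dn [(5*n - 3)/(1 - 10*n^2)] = 5*(10*n^2 - 12*n + 1)/(100*n^4 - 20*n^2 + 1)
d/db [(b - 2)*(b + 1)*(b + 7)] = 3*b^2 + 12*b - 9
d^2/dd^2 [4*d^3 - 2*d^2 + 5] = 24*d - 4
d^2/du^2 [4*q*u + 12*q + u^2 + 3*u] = 2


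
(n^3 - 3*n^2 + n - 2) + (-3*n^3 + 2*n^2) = -2*n^3 - n^2 + n - 2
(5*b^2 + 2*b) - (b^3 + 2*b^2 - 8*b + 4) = -b^3 + 3*b^2 + 10*b - 4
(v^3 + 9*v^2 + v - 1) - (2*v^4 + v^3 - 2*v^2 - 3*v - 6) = -2*v^4 + 11*v^2 + 4*v + 5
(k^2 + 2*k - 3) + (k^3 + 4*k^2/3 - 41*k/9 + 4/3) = k^3 + 7*k^2/3 - 23*k/9 - 5/3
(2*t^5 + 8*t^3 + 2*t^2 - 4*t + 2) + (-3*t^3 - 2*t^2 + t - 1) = 2*t^5 + 5*t^3 - 3*t + 1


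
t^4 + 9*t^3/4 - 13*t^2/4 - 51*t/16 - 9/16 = (t - 3/2)*(t + 1/4)*(t + 1/2)*(t + 3)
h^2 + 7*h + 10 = (h + 2)*(h + 5)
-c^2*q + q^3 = q*(-c + q)*(c + q)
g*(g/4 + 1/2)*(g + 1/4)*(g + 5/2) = g^4/4 + 19*g^3/16 + 49*g^2/32 + 5*g/16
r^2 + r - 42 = (r - 6)*(r + 7)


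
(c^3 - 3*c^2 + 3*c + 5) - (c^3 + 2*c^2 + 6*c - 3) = -5*c^2 - 3*c + 8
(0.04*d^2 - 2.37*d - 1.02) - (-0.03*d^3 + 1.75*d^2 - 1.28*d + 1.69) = 0.03*d^3 - 1.71*d^2 - 1.09*d - 2.71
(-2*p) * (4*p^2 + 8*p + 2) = -8*p^3 - 16*p^2 - 4*p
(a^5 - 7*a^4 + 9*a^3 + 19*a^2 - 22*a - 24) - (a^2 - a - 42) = a^5 - 7*a^4 + 9*a^3 + 18*a^2 - 21*a + 18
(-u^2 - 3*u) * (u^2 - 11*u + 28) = -u^4 + 8*u^3 + 5*u^2 - 84*u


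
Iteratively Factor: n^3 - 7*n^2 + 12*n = (n - 3)*(n^2 - 4*n) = n*(n - 3)*(n - 4)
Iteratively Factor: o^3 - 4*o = (o)*(o^2 - 4) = o*(o - 2)*(o + 2)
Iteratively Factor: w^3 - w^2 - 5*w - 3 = (w + 1)*(w^2 - 2*w - 3) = (w + 1)^2*(w - 3)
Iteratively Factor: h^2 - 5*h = (h)*(h - 5)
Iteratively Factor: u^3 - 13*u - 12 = (u + 1)*(u^2 - u - 12) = (u - 4)*(u + 1)*(u + 3)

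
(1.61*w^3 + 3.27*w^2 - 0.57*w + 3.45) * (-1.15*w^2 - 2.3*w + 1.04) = -1.8515*w^5 - 7.4635*w^4 - 5.1911*w^3 + 0.7443*w^2 - 8.5278*w + 3.588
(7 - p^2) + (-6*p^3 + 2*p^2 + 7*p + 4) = -6*p^3 + p^2 + 7*p + 11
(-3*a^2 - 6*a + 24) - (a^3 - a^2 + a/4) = -a^3 - 2*a^2 - 25*a/4 + 24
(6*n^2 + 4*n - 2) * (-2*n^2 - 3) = -12*n^4 - 8*n^3 - 14*n^2 - 12*n + 6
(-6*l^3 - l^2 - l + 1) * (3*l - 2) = -18*l^4 + 9*l^3 - l^2 + 5*l - 2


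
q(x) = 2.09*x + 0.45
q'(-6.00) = 2.09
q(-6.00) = -12.09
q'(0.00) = 2.09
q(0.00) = 0.45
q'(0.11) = 2.09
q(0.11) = 0.68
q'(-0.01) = 2.09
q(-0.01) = 0.43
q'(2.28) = 2.09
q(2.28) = 5.22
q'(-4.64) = 2.09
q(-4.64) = -9.25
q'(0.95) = 2.09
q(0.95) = 2.44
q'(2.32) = 2.09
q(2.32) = 5.30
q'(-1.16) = 2.09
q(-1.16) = -1.97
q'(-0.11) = 2.09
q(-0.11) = 0.22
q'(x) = 2.09000000000000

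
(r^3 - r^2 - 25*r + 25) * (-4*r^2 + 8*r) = -4*r^5 + 12*r^4 + 92*r^3 - 300*r^2 + 200*r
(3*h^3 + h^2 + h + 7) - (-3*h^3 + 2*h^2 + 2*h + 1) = 6*h^3 - h^2 - h + 6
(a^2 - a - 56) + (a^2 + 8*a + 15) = 2*a^2 + 7*a - 41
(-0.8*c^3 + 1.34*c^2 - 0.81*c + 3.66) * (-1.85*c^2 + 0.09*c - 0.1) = 1.48*c^5 - 2.551*c^4 + 1.6991*c^3 - 6.9779*c^2 + 0.4104*c - 0.366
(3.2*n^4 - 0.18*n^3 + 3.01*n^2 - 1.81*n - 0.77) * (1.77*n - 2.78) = 5.664*n^5 - 9.2146*n^4 + 5.8281*n^3 - 11.5715*n^2 + 3.6689*n + 2.1406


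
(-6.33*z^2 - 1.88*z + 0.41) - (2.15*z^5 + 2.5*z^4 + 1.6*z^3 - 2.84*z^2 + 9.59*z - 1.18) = -2.15*z^5 - 2.5*z^4 - 1.6*z^3 - 3.49*z^2 - 11.47*z + 1.59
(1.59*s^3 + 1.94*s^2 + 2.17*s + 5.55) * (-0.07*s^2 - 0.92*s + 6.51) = -0.1113*s^5 - 1.5986*s^4 + 8.4142*s^3 + 10.2445*s^2 + 9.0207*s + 36.1305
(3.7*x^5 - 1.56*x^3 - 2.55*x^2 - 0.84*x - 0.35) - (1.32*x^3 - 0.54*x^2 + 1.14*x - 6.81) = 3.7*x^5 - 2.88*x^3 - 2.01*x^2 - 1.98*x + 6.46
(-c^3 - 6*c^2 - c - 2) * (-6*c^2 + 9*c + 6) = 6*c^5 + 27*c^4 - 54*c^3 - 33*c^2 - 24*c - 12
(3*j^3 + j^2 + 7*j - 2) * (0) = 0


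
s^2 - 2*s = s*(s - 2)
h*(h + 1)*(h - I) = h^3 + h^2 - I*h^2 - I*h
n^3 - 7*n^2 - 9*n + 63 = (n - 7)*(n - 3)*(n + 3)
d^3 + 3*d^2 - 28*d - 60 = (d - 5)*(d + 2)*(d + 6)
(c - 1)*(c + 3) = c^2 + 2*c - 3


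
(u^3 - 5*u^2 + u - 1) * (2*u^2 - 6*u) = 2*u^5 - 16*u^4 + 32*u^3 - 8*u^2 + 6*u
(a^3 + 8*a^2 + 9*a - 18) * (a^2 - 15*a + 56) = a^5 - 7*a^4 - 55*a^3 + 295*a^2 + 774*a - 1008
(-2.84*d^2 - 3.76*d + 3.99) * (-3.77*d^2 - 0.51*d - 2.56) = 10.7068*d^4 + 15.6236*d^3 - 5.8543*d^2 + 7.5907*d - 10.2144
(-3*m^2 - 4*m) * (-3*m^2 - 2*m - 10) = 9*m^4 + 18*m^3 + 38*m^2 + 40*m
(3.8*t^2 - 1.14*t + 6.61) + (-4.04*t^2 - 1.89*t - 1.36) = -0.24*t^2 - 3.03*t + 5.25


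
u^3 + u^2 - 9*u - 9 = (u - 3)*(u + 1)*(u + 3)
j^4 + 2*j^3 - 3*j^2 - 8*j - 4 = (j - 2)*(j + 1)^2*(j + 2)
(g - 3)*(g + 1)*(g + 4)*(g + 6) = g^4 + 8*g^3 + g^2 - 78*g - 72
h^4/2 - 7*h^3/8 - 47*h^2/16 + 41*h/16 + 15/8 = (h/2 + 1)*(h - 3)*(h - 5/4)*(h + 1/2)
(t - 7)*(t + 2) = t^2 - 5*t - 14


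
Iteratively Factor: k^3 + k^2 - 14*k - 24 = (k - 4)*(k^2 + 5*k + 6) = (k - 4)*(k + 3)*(k + 2)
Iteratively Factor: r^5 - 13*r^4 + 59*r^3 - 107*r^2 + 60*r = (r)*(r^4 - 13*r^3 + 59*r^2 - 107*r + 60) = r*(r - 3)*(r^3 - 10*r^2 + 29*r - 20) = r*(r - 5)*(r - 3)*(r^2 - 5*r + 4) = r*(r - 5)*(r - 3)*(r - 1)*(r - 4)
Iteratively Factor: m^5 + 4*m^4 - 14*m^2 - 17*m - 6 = (m - 2)*(m^4 + 6*m^3 + 12*m^2 + 10*m + 3) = (m - 2)*(m + 3)*(m^3 + 3*m^2 + 3*m + 1) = (m - 2)*(m + 1)*(m + 3)*(m^2 + 2*m + 1) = (m - 2)*(m + 1)^2*(m + 3)*(m + 1)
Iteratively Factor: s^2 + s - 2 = (s - 1)*(s + 2)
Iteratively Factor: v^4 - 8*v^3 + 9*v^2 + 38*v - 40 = (v - 4)*(v^3 - 4*v^2 - 7*v + 10) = (v - 4)*(v - 1)*(v^2 - 3*v - 10) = (v - 5)*(v - 4)*(v - 1)*(v + 2)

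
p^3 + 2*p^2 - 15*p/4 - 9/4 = (p - 3/2)*(p + 1/2)*(p + 3)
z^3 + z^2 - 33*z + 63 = (z - 3)^2*(z + 7)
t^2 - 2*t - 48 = (t - 8)*(t + 6)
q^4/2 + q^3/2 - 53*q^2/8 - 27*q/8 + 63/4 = (q/2 + 1)*(q - 3)*(q - 3/2)*(q + 7/2)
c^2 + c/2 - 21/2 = (c - 3)*(c + 7/2)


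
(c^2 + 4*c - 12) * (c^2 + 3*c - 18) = c^4 + 7*c^3 - 18*c^2 - 108*c + 216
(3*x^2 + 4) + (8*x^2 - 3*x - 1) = 11*x^2 - 3*x + 3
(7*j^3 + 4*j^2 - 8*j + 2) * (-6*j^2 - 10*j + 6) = -42*j^5 - 94*j^4 + 50*j^3 + 92*j^2 - 68*j + 12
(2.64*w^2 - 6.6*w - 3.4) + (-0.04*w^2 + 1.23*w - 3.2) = 2.6*w^2 - 5.37*w - 6.6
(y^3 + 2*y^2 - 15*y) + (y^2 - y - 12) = y^3 + 3*y^2 - 16*y - 12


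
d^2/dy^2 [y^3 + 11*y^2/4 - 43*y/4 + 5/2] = 6*y + 11/2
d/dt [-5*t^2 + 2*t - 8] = 2 - 10*t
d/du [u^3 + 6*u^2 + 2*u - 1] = 3*u^2 + 12*u + 2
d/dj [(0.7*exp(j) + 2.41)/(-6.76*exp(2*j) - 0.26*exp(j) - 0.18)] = (4.732*exp(2*j) + 32.5832*exp(j) + 0.5006)*exp(j)/(45.6976*exp(4*j) + 3.5152*exp(3*j) + 2.5012*exp(2*j) + 0.0936*exp(j) + 0.0324)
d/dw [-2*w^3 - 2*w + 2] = -6*w^2 - 2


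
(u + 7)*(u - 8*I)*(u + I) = u^3 + 7*u^2 - 7*I*u^2 + 8*u - 49*I*u + 56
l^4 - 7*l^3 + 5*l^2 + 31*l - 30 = (l - 5)*(l - 3)*(l - 1)*(l + 2)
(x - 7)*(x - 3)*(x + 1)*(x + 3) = x^4 - 6*x^3 - 16*x^2 + 54*x + 63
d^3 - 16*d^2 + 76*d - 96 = (d - 8)*(d - 6)*(d - 2)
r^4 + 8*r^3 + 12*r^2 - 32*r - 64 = (r - 2)*(r + 2)*(r + 4)^2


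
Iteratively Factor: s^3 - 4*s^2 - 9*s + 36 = (s + 3)*(s^2 - 7*s + 12) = (s - 4)*(s + 3)*(s - 3)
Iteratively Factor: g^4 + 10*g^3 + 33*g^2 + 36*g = (g)*(g^3 + 10*g^2 + 33*g + 36) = g*(g + 4)*(g^2 + 6*g + 9) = g*(g + 3)*(g + 4)*(g + 3)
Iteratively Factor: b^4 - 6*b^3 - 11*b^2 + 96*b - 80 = (b + 4)*(b^3 - 10*b^2 + 29*b - 20) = (b - 1)*(b + 4)*(b^2 - 9*b + 20) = (b - 4)*(b - 1)*(b + 4)*(b - 5)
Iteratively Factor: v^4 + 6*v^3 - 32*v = (v - 2)*(v^3 + 8*v^2 + 16*v) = (v - 2)*(v + 4)*(v^2 + 4*v) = (v - 2)*(v + 4)^2*(v)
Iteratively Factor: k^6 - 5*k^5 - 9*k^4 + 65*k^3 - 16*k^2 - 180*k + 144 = (k - 3)*(k^5 - 2*k^4 - 15*k^3 + 20*k^2 + 44*k - 48) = (k - 3)*(k - 2)*(k^4 - 15*k^2 - 10*k + 24) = (k - 3)*(k - 2)*(k - 1)*(k^3 + k^2 - 14*k - 24) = (k - 3)*(k - 2)*(k - 1)*(k + 3)*(k^2 - 2*k - 8) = (k - 4)*(k - 3)*(k - 2)*(k - 1)*(k + 3)*(k + 2)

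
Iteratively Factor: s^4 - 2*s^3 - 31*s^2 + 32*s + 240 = (s + 3)*(s^3 - 5*s^2 - 16*s + 80) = (s - 4)*(s + 3)*(s^2 - s - 20) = (s - 5)*(s - 4)*(s + 3)*(s + 4)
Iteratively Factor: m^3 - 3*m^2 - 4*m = (m)*(m^2 - 3*m - 4) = m*(m + 1)*(m - 4)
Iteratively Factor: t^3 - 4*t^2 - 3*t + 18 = (t + 2)*(t^2 - 6*t + 9) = (t - 3)*(t + 2)*(t - 3)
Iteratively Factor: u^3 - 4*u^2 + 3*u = (u - 3)*(u^2 - u) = u*(u - 3)*(u - 1)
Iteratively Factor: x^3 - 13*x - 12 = (x + 3)*(x^2 - 3*x - 4) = (x + 1)*(x + 3)*(x - 4)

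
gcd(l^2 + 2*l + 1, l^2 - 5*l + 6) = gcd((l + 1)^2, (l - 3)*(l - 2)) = 1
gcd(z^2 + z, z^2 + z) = z^2 + z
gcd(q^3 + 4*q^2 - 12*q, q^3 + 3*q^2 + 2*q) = q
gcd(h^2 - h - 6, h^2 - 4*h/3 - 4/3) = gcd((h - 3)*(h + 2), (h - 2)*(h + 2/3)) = 1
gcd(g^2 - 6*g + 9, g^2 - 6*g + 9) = g^2 - 6*g + 9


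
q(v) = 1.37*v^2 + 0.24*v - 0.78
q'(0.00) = 0.24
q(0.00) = -0.78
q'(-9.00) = -24.42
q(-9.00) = 108.03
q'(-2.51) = -6.64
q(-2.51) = 7.25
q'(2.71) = 7.67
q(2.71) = 9.93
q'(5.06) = 14.10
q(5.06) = 35.51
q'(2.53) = 7.17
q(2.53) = 8.60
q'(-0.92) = -2.28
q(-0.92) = 0.16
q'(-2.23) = -5.87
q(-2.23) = 5.50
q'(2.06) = 5.88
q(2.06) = 5.53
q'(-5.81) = -15.68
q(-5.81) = 44.07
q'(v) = 2.74*v + 0.24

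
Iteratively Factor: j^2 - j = (j)*(j - 1)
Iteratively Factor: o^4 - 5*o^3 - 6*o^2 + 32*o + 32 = (o + 2)*(o^3 - 7*o^2 + 8*o + 16) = (o - 4)*(o + 2)*(o^2 - 3*o - 4) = (o - 4)^2*(o + 2)*(o + 1)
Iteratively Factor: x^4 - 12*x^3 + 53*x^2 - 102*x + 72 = (x - 3)*(x^3 - 9*x^2 + 26*x - 24) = (x - 3)*(x - 2)*(x^2 - 7*x + 12) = (x - 4)*(x - 3)*(x - 2)*(x - 3)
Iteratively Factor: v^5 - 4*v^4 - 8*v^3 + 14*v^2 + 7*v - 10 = (v - 5)*(v^4 + v^3 - 3*v^2 - v + 2) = (v - 5)*(v - 1)*(v^3 + 2*v^2 - v - 2) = (v - 5)*(v - 1)^2*(v^2 + 3*v + 2) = (v - 5)*(v - 1)^2*(v + 1)*(v + 2)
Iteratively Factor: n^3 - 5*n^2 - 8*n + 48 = (n - 4)*(n^2 - n - 12) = (n - 4)*(n + 3)*(n - 4)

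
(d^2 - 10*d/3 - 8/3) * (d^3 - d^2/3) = d^5 - 11*d^4/3 - 14*d^3/9 + 8*d^2/9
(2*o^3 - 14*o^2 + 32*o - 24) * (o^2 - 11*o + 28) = 2*o^5 - 36*o^4 + 242*o^3 - 768*o^2 + 1160*o - 672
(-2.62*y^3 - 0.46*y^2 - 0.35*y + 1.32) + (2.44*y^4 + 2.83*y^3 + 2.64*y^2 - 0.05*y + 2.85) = 2.44*y^4 + 0.21*y^3 + 2.18*y^2 - 0.4*y + 4.17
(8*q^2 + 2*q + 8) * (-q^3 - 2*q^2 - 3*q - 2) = -8*q^5 - 18*q^4 - 36*q^3 - 38*q^2 - 28*q - 16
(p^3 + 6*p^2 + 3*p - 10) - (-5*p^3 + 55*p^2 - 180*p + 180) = 6*p^3 - 49*p^2 + 183*p - 190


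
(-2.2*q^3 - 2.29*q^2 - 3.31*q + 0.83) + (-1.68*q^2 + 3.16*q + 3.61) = -2.2*q^3 - 3.97*q^2 - 0.15*q + 4.44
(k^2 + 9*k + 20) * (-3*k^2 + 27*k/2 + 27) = -3*k^4 - 27*k^3/2 + 177*k^2/2 + 513*k + 540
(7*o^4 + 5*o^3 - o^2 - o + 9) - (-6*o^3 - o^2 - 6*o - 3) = 7*o^4 + 11*o^3 + 5*o + 12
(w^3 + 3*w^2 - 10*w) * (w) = w^4 + 3*w^3 - 10*w^2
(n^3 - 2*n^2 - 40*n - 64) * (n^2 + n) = n^5 - n^4 - 42*n^3 - 104*n^2 - 64*n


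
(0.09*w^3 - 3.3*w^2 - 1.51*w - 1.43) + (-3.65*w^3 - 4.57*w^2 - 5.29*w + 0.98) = -3.56*w^3 - 7.87*w^2 - 6.8*w - 0.45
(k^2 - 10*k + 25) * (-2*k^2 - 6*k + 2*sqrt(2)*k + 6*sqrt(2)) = -2*k^4 + 2*sqrt(2)*k^3 + 14*k^3 - 14*sqrt(2)*k^2 + 10*k^2 - 150*k - 10*sqrt(2)*k + 150*sqrt(2)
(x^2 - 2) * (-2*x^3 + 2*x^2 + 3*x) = -2*x^5 + 2*x^4 + 7*x^3 - 4*x^2 - 6*x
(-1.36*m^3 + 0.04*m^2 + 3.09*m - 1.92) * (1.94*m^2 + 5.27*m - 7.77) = -2.6384*m^5 - 7.0896*m^4 + 16.7726*m^3 + 12.2487*m^2 - 34.1277*m + 14.9184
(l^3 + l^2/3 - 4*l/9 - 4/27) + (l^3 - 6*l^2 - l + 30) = 2*l^3 - 17*l^2/3 - 13*l/9 + 806/27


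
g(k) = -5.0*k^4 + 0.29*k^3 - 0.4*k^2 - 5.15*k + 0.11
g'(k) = -20.0*k^3 + 0.87*k^2 - 0.8*k - 5.15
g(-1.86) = -53.41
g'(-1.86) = 128.04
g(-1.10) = -2.42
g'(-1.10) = 23.40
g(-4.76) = -2582.55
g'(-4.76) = 2175.37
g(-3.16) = -495.32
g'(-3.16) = 637.16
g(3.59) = -840.63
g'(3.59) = -922.17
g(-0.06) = 0.42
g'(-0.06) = -5.09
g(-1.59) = -25.83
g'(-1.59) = 78.72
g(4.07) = -1379.90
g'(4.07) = -1342.38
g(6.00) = -6462.55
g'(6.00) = -4298.63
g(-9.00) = -33002.35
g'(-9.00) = 14652.52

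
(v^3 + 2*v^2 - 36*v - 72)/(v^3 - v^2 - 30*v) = (v^2 + 8*v + 12)/(v*(v + 5))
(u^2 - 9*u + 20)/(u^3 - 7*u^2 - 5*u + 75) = (u - 4)/(u^2 - 2*u - 15)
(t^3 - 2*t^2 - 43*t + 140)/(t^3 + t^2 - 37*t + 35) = (t - 4)/(t - 1)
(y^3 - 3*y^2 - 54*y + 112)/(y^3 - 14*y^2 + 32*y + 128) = (y^2 + 5*y - 14)/(y^2 - 6*y - 16)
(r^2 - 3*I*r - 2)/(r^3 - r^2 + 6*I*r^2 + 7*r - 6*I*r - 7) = (r - 2*I)/(r^2 + r*(-1 + 7*I) - 7*I)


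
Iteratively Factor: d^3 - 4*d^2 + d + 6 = (d - 2)*(d^2 - 2*d - 3) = (d - 2)*(d + 1)*(d - 3)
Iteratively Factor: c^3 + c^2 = (c + 1)*(c^2) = c*(c + 1)*(c)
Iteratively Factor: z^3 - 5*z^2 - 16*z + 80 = (z - 5)*(z^2 - 16) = (z - 5)*(z + 4)*(z - 4)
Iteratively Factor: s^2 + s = (s)*(s + 1)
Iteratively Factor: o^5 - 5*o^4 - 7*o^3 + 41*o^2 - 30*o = (o - 5)*(o^4 - 7*o^2 + 6*o) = (o - 5)*(o - 1)*(o^3 + o^2 - 6*o) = (o - 5)*(o - 2)*(o - 1)*(o^2 + 3*o) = o*(o - 5)*(o - 2)*(o - 1)*(o + 3)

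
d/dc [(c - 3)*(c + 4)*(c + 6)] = 3*c^2 + 14*c - 6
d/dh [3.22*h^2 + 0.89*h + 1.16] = 6.44*h + 0.89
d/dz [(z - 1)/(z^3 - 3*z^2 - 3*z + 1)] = (z^3 - 3*z^2 - 3*z + 3*(z - 1)*(-z^2 + 2*z + 1) + 1)/(z^3 - 3*z^2 - 3*z + 1)^2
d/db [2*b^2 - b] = 4*b - 1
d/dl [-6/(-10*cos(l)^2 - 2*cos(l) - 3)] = 12*(10*cos(l) + 1)*sin(l)/(10*cos(l)^2 + 2*cos(l) + 3)^2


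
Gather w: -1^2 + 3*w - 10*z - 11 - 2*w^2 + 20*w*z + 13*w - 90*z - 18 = -2*w^2 + w*(20*z + 16) - 100*z - 30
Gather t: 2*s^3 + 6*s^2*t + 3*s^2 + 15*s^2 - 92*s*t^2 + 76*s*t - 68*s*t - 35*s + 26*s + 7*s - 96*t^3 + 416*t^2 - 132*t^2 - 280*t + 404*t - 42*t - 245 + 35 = 2*s^3 + 18*s^2 - 2*s - 96*t^3 + t^2*(284 - 92*s) + t*(6*s^2 + 8*s + 82) - 210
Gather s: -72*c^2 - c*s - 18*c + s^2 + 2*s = -72*c^2 - 18*c + s^2 + s*(2 - c)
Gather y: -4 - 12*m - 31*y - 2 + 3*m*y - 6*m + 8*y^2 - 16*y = -18*m + 8*y^2 + y*(3*m - 47) - 6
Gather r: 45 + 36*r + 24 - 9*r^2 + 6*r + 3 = -9*r^2 + 42*r + 72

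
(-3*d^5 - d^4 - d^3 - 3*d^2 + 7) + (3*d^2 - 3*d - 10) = -3*d^5 - d^4 - d^3 - 3*d - 3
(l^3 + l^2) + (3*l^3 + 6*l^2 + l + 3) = 4*l^3 + 7*l^2 + l + 3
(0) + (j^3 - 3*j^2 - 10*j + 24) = j^3 - 3*j^2 - 10*j + 24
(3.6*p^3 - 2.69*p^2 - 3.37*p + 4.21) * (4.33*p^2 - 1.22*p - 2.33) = 15.588*p^5 - 16.0397*p^4 - 19.6983*p^3 + 28.6084*p^2 + 2.7159*p - 9.8093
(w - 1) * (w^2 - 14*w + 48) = w^3 - 15*w^2 + 62*w - 48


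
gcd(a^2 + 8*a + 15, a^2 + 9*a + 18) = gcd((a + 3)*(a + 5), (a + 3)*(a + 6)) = a + 3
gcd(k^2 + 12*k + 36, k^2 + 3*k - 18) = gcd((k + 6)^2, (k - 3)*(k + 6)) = k + 6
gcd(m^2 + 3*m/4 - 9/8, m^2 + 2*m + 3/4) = m + 3/2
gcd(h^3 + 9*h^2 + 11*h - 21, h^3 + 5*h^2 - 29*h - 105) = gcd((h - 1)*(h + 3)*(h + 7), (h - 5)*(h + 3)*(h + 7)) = h^2 + 10*h + 21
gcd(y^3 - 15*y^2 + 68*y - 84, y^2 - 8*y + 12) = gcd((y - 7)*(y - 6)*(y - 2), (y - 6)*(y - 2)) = y^2 - 8*y + 12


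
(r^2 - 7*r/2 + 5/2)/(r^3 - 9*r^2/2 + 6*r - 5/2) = 1/(r - 1)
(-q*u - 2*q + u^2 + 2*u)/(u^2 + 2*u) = (-q + u)/u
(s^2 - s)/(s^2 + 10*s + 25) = s*(s - 1)/(s^2 + 10*s + 25)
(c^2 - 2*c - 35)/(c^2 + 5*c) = (c - 7)/c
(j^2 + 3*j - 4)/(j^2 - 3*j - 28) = (j - 1)/(j - 7)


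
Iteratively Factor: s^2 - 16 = (s + 4)*(s - 4)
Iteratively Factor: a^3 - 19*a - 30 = (a + 2)*(a^2 - 2*a - 15) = (a + 2)*(a + 3)*(a - 5)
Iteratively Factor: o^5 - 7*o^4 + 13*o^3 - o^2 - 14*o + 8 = (o + 1)*(o^4 - 8*o^3 + 21*o^2 - 22*o + 8) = (o - 1)*(o + 1)*(o^3 - 7*o^2 + 14*o - 8) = (o - 2)*(o - 1)*(o + 1)*(o^2 - 5*o + 4) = (o - 4)*(o - 2)*(o - 1)*(o + 1)*(o - 1)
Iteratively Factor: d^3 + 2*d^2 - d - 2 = (d + 1)*(d^2 + d - 2) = (d - 1)*(d + 1)*(d + 2)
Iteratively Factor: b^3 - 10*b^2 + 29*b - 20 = (b - 1)*(b^2 - 9*b + 20) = (b - 4)*(b - 1)*(b - 5)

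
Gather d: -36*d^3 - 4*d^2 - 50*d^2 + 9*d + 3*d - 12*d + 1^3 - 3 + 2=-36*d^3 - 54*d^2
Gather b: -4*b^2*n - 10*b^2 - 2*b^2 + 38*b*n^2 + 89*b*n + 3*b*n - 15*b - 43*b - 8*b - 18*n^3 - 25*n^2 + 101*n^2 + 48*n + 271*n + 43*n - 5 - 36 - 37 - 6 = b^2*(-4*n - 12) + b*(38*n^2 + 92*n - 66) - 18*n^3 + 76*n^2 + 362*n - 84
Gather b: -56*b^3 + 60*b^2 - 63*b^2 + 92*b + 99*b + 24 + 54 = -56*b^3 - 3*b^2 + 191*b + 78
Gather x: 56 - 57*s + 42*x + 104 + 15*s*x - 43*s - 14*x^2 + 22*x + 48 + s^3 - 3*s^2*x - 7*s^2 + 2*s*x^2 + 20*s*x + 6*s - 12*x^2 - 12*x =s^3 - 7*s^2 - 94*s + x^2*(2*s - 26) + x*(-3*s^2 + 35*s + 52) + 208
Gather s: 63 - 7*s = 63 - 7*s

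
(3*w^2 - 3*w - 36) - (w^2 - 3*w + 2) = 2*w^2 - 38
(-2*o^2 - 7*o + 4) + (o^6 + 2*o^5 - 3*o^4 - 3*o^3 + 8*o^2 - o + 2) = o^6 + 2*o^5 - 3*o^4 - 3*o^3 + 6*o^2 - 8*o + 6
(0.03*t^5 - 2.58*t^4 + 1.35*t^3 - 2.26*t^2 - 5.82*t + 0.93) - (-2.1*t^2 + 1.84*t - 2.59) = 0.03*t^5 - 2.58*t^4 + 1.35*t^3 - 0.16*t^2 - 7.66*t + 3.52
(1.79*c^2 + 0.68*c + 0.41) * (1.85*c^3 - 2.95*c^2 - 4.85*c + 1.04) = 3.3115*c^5 - 4.0225*c^4 - 9.929*c^3 - 2.6459*c^2 - 1.2813*c + 0.4264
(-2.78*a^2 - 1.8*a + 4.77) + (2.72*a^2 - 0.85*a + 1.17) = -0.0599999999999996*a^2 - 2.65*a + 5.94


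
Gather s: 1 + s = s + 1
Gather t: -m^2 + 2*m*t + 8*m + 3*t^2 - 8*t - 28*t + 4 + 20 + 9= -m^2 + 8*m + 3*t^2 + t*(2*m - 36) + 33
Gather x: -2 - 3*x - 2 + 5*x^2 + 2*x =5*x^2 - x - 4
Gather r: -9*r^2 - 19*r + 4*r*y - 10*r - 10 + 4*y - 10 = -9*r^2 + r*(4*y - 29) + 4*y - 20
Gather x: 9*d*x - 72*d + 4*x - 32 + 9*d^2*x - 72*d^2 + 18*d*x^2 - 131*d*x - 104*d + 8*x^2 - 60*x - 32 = -72*d^2 - 176*d + x^2*(18*d + 8) + x*(9*d^2 - 122*d - 56) - 64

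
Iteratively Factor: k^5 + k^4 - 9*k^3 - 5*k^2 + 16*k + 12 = (k + 3)*(k^4 - 2*k^3 - 3*k^2 + 4*k + 4) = (k + 1)*(k + 3)*(k^3 - 3*k^2 + 4) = (k + 1)^2*(k + 3)*(k^2 - 4*k + 4) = (k - 2)*(k + 1)^2*(k + 3)*(k - 2)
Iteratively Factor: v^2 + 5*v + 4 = (v + 4)*(v + 1)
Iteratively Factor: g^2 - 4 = (g - 2)*(g + 2)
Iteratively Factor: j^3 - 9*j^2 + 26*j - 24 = (j - 3)*(j^2 - 6*j + 8) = (j - 3)*(j - 2)*(j - 4)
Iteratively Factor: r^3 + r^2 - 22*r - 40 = (r + 4)*(r^2 - 3*r - 10) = (r + 2)*(r + 4)*(r - 5)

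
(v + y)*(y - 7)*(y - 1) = v*y^2 - 8*v*y + 7*v + y^3 - 8*y^2 + 7*y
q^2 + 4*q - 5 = (q - 1)*(q + 5)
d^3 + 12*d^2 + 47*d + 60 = (d + 3)*(d + 4)*(d + 5)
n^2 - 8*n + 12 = (n - 6)*(n - 2)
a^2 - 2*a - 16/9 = (a - 8/3)*(a + 2/3)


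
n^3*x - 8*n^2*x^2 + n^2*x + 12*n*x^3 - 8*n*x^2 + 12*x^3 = (n - 6*x)*(n - 2*x)*(n*x + x)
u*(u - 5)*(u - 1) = u^3 - 6*u^2 + 5*u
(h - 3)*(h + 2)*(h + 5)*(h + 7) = h^4 + 11*h^3 + 17*h^2 - 107*h - 210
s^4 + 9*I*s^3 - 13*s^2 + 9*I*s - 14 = (s - I)*(s + I)*(s + 2*I)*(s + 7*I)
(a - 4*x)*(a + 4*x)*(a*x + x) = a^3*x + a^2*x - 16*a*x^3 - 16*x^3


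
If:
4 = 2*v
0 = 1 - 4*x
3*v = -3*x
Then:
No Solution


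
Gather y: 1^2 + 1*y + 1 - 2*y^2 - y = 2 - 2*y^2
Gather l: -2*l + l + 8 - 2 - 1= 5 - l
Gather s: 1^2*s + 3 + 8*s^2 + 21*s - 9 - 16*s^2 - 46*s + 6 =-8*s^2 - 24*s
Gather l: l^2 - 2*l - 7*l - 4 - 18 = l^2 - 9*l - 22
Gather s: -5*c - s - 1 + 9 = -5*c - s + 8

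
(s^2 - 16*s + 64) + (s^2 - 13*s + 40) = 2*s^2 - 29*s + 104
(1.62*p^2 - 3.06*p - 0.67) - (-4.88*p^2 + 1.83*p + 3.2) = 6.5*p^2 - 4.89*p - 3.87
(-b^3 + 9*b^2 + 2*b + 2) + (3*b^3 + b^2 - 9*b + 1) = 2*b^3 + 10*b^2 - 7*b + 3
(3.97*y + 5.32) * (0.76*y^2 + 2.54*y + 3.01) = 3.0172*y^3 + 14.127*y^2 + 25.4625*y + 16.0132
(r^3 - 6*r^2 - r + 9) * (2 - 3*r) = -3*r^4 + 20*r^3 - 9*r^2 - 29*r + 18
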